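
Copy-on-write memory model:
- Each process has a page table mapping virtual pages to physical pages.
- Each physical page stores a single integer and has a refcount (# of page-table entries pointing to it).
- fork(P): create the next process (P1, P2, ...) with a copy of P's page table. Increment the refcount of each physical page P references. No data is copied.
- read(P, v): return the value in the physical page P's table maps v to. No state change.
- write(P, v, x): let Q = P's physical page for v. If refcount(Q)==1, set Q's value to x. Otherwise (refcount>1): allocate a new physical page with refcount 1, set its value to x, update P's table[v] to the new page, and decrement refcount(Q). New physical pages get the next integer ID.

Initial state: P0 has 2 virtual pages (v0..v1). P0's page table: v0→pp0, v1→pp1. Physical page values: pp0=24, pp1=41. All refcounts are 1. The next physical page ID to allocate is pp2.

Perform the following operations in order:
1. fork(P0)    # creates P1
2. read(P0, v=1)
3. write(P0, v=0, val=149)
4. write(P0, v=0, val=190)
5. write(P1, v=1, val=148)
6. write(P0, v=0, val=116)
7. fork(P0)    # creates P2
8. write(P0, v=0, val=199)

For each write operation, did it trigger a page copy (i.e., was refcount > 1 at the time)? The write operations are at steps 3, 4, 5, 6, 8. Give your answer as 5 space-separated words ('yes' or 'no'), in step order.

Op 1: fork(P0) -> P1. 2 ppages; refcounts: pp0:2 pp1:2
Op 2: read(P0, v1) -> 41. No state change.
Op 3: write(P0, v0, 149). refcount(pp0)=2>1 -> COPY to pp2. 3 ppages; refcounts: pp0:1 pp1:2 pp2:1
Op 4: write(P0, v0, 190). refcount(pp2)=1 -> write in place. 3 ppages; refcounts: pp0:1 pp1:2 pp2:1
Op 5: write(P1, v1, 148). refcount(pp1)=2>1 -> COPY to pp3. 4 ppages; refcounts: pp0:1 pp1:1 pp2:1 pp3:1
Op 6: write(P0, v0, 116). refcount(pp2)=1 -> write in place. 4 ppages; refcounts: pp0:1 pp1:1 pp2:1 pp3:1
Op 7: fork(P0) -> P2. 4 ppages; refcounts: pp0:1 pp1:2 pp2:2 pp3:1
Op 8: write(P0, v0, 199). refcount(pp2)=2>1 -> COPY to pp4. 5 ppages; refcounts: pp0:1 pp1:2 pp2:1 pp3:1 pp4:1

yes no yes no yes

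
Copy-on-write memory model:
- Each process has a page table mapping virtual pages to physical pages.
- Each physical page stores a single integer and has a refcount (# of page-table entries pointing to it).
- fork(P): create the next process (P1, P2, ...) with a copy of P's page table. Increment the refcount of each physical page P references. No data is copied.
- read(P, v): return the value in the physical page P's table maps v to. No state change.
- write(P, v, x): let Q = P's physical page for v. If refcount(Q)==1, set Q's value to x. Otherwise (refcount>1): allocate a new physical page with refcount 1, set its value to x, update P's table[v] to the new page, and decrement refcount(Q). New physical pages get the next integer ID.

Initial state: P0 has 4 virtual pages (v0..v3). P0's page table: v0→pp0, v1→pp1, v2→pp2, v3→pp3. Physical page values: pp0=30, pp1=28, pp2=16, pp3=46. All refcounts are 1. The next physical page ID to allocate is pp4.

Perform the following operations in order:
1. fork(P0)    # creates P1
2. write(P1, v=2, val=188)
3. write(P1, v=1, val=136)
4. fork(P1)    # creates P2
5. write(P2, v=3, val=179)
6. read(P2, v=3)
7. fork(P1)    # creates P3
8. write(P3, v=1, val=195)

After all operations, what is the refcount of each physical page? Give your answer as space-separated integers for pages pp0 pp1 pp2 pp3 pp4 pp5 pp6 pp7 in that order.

Op 1: fork(P0) -> P1. 4 ppages; refcounts: pp0:2 pp1:2 pp2:2 pp3:2
Op 2: write(P1, v2, 188). refcount(pp2)=2>1 -> COPY to pp4. 5 ppages; refcounts: pp0:2 pp1:2 pp2:1 pp3:2 pp4:1
Op 3: write(P1, v1, 136). refcount(pp1)=2>1 -> COPY to pp5. 6 ppages; refcounts: pp0:2 pp1:1 pp2:1 pp3:2 pp4:1 pp5:1
Op 4: fork(P1) -> P2. 6 ppages; refcounts: pp0:3 pp1:1 pp2:1 pp3:3 pp4:2 pp5:2
Op 5: write(P2, v3, 179). refcount(pp3)=3>1 -> COPY to pp6. 7 ppages; refcounts: pp0:3 pp1:1 pp2:1 pp3:2 pp4:2 pp5:2 pp6:1
Op 6: read(P2, v3) -> 179. No state change.
Op 7: fork(P1) -> P3. 7 ppages; refcounts: pp0:4 pp1:1 pp2:1 pp3:3 pp4:3 pp5:3 pp6:1
Op 8: write(P3, v1, 195). refcount(pp5)=3>1 -> COPY to pp7. 8 ppages; refcounts: pp0:4 pp1:1 pp2:1 pp3:3 pp4:3 pp5:2 pp6:1 pp7:1

Answer: 4 1 1 3 3 2 1 1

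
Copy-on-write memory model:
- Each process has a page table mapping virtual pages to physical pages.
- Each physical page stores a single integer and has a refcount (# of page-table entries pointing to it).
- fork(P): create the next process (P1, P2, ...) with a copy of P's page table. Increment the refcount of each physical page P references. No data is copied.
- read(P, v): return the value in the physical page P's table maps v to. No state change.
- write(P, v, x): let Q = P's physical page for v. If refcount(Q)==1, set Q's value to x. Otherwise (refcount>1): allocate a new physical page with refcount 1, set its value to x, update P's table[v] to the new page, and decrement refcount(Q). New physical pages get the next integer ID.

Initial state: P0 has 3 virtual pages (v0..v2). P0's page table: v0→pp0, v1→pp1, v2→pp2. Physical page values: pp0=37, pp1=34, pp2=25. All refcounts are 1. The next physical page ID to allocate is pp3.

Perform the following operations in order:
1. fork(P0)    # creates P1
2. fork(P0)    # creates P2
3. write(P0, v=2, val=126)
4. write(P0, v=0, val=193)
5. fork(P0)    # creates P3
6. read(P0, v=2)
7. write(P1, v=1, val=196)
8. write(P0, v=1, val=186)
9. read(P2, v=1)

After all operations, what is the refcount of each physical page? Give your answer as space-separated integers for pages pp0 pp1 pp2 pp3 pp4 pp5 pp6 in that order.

Op 1: fork(P0) -> P1. 3 ppages; refcounts: pp0:2 pp1:2 pp2:2
Op 2: fork(P0) -> P2. 3 ppages; refcounts: pp0:3 pp1:3 pp2:3
Op 3: write(P0, v2, 126). refcount(pp2)=3>1 -> COPY to pp3. 4 ppages; refcounts: pp0:3 pp1:3 pp2:2 pp3:1
Op 4: write(P0, v0, 193). refcount(pp0)=3>1 -> COPY to pp4. 5 ppages; refcounts: pp0:2 pp1:3 pp2:2 pp3:1 pp4:1
Op 5: fork(P0) -> P3. 5 ppages; refcounts: pp0:2 pp1:4 pp2:2 pp3:2 pp4:2
Op 6: read(P0, v2) -> 126. No state change.
Op 7: write(P1, v1, 196). refcount(pp1)=4>1 -> COPY to pp5. 6 ppages; refcounts: pp0:2 pp1:3 pp2:2 pp3:2 pp4:2 pp5:1
Op 8: write(P0, v1, 186). refcount(pp1)=3>1 -> COPY to pp6. 7 ppages; refcounts: pp0:2 pp1:2 pp2:2 pp3:2 pp4:2 pp5:1 pp6:1
Op 9: read(P2, v1) -> 34. No state change.

Answer: 2 2 2 2 2 1 1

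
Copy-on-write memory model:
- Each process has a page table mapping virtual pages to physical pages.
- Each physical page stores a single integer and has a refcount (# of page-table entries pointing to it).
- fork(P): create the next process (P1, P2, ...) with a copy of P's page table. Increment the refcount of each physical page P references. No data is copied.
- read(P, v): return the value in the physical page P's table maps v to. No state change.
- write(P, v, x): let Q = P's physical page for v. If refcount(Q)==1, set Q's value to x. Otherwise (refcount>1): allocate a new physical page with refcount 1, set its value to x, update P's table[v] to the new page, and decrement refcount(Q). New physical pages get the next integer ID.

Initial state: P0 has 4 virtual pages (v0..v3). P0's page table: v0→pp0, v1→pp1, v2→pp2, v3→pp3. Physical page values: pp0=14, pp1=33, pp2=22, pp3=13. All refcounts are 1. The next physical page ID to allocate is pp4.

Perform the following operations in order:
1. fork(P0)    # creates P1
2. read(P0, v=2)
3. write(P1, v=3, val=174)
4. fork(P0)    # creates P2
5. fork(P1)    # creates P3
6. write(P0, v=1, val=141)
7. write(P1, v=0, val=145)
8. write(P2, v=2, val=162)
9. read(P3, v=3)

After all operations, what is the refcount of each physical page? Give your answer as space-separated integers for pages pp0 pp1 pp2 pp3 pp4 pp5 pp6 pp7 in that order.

Answer: 3 3 3 2 2 1 1 1

Derivation:
Op 1: fork(P0) -> P1. 4 ppages; refcounts: pp0:2 pp1:2 pp2:2 pp3:2
Op 2: read(P0, v2) -> 22. No state change.
Op 3: write(P1, v3, 174). refcount(pp3)=2>1 -> COPY to pp4. 5 ppages; refcounts: pp0:2 pp1:2 pp2:2 pp3:1 pp4:1
Op 4: fork(P0) -> P2. 5 ppages; refcounts: pp0:3 pp1:3 pp2:3 pp3:2 pp4:1
Op 5: fork(P1) -> P3. 5 ppages; refcounts: pp0:4 pp1:4 pp2:4 pp3:2 pp4:2
Op 6: write(P0, v1, 141). refcount(pp1)=4>1 -> COPY to pp5. 6 ppages; refcounts: pp0:4 pp1:3 pp2:4 pp3:2 pp4:2 pp5:1
Op 7: write(P1, v0, 145). refcount(pp0)=4>1 -> COPY to pp6. 7 ppages; refcounts: pp0:3 pp1:3 pp2:4 pp3:2 pp4:2 pp5:1 pp6:1
Op 8: write(P2, v2, 162). refcount(pp2)=4>1 -> COPY to pp7. 8 ppages; refcounts: pp0:3 pp1:3 pp2:3 pp3:2 pp4:2 pp5:1 pp6:1 pp7:1
Op 9: read(P3, v3) -> 174. No state change.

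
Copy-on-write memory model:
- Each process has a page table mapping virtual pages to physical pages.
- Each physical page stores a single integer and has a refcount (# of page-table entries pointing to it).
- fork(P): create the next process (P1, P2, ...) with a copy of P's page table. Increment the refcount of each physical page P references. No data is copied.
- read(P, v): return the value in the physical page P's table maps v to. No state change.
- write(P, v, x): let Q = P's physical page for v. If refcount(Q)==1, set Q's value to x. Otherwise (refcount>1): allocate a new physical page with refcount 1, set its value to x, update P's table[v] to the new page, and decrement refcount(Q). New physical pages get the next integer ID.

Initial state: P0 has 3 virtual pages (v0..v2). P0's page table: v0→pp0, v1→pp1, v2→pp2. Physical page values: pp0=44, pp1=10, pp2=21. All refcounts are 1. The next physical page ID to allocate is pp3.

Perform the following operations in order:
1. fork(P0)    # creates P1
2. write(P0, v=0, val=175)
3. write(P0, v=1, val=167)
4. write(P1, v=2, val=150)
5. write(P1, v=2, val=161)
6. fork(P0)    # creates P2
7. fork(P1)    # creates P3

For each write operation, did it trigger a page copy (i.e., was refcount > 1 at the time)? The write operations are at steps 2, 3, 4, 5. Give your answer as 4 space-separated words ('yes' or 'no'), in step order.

Op 1: fork(P0) -> P1. 3 ppages; refcounts: pp0:2 pp1:2 pp2:2
Op 2: write(P0, v0, 175). refcount(pp0)=2>1 -> COPY to pp3. 4 ppages; refcounts: pp0:1 pp1:2 pp2:2 pp3:1
Op 3: write(P0, v1, 167). refcount(pp1)=2>1 -> COPY to pp4. 5 ppages; refcounts: pp0:1 pp1:1 pp2:2 pp3:1 pp4:1
Op 4: write(P1, v2, 150). refcount(pp2)=2>1 -> COPY to pp5. 6 ppages; refcounts: pp0:1 pp1:1 pp2:1 pp3:1 pp4:1 pp5:1
Op 5: write(P1, v2, 161). refcount(pp5)=1 -> write in place. 6 ppages; refcounts: pp0:1 pp1:1 pp2:1 pp3:1 pp4:1 pp5:1
Op 6: fork(P0) -> P2. 6 ppages; refcounts: pp0:1 pp1:1 pp2:2 pp3:2 pp4:2 pp5:1
Op 7: fork(P1) -> P3. 6 ppages; refcounts: pp0:2 pp1:2 pp2:2 pp3:2 pp4:2 pp5:2

yes yes yes no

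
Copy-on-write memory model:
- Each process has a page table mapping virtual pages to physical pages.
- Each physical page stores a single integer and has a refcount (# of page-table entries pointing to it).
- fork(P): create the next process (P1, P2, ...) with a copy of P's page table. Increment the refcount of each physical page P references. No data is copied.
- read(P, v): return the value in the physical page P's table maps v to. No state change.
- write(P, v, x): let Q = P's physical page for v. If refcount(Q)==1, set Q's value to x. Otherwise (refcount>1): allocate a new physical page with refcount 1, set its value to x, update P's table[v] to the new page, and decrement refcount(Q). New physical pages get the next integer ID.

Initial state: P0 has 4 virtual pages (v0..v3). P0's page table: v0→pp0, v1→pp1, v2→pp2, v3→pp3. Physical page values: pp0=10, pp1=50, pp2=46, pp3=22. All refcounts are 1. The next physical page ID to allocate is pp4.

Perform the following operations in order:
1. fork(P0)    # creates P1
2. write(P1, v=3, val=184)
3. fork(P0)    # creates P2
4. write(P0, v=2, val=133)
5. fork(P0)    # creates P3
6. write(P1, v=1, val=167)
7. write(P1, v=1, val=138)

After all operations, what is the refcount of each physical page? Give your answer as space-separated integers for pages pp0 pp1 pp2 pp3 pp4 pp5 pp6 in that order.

Answer: 4 3 2 3 1 2 1

Derivation:
Op 1: fork(P0) -> P1. 4 ppages; refcounts: pp0:2 pp1:2 pp2:2 pp3:2
Op 2: write(P1, v3, 184). refcount(pp3)=2>1 -> COPY to pp4. 5 ppages; refcounts: pp0:2 pp1:2 pp2:2 pp3:1 pp4:1
Op 3: fork(P0) -> P2. 5 ppages; refcounts: pp0:3 pp1:3 pp2:3 pp3:2 pp4:1
Op 4: write(P0, v2, 133). refcount(pp2)=3>1 -> COPY to pp5. 6 ppages; refcounts: pp0:3 pp1:3 pp2:2 pp3:2 pp4:1 pp5:1
Op 5: fork(P0) -> P3. 6 ppages; refcounts: pp0:4 pp1:4 pp2:2 pp3:3 pp4:1 pp5:2
Op 6: write(P1, v1, 167). refcount(pp1)=4>1 -> COPY to pp6. 7 ppages; refcounts: pp0:4 pp1:3 pp2:2 pp3:3 pp4:1 pp5:2 pp6:1
Op 7: write(P1, v1, 138). refcount(pp6)=1 -> write in place. 7 ppages; refcounts: pp0:4 pp1:3 pp2:2 pp3:3 pp4:1 pp5:2 pp6:1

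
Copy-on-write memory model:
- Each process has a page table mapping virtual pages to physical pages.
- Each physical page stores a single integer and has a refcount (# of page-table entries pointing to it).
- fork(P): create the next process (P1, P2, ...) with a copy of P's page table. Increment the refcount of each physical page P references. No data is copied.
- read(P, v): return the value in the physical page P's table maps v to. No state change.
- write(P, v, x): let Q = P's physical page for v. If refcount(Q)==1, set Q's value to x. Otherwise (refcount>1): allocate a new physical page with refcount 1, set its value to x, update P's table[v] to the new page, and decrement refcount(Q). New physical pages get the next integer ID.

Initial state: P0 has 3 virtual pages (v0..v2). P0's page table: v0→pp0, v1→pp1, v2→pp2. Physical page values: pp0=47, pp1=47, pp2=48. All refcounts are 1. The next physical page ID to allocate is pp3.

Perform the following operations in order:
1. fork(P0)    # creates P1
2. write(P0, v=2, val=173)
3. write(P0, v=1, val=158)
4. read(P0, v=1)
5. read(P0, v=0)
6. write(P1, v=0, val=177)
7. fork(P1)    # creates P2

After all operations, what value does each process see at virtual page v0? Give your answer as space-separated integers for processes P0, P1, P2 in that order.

Op 1: fork(P0) -> P1. 3 ppages; refcounts: pp0:2 pp1:2 pp2:2
Op 2: write(P0, v2, 173). refcount(pp2)=2>1 -> COPY to pp3. 4 ppages; refcounts: pp0:2 pp1:2 pp2:1 pp3:1
Op 3: write(P0, v1, 158). refcount(pp1)=2>1 -> COPY to pp4. 5 ppages; refcounts: pp0:2 pp1:1 pp2:1 pp3:1 pp4:1
Op 4: read(P0, v1) -> 158. No state change.
Op 5: read(P0, v0) -> 47. No state change.
Op 6: write(P1, v0, 177). refcount(pp0)=2>1 -> COPY to pp5. 6 ppages; refcounts: pp0:1 pp1:1 pp2:1 pp3:1 pp4:1 pp5:1
Op 7: fork(P1) -> P2. 6 ppages; refcounts: pp0:1 pp1:2 pp2:2 pp3:1 pp4:1 pp5:2
P0: v0 -> pp0 = 47
P1: v0 -> pp5 = 177
P2: v0 -> pp5 = 177

Answer: 47 177 177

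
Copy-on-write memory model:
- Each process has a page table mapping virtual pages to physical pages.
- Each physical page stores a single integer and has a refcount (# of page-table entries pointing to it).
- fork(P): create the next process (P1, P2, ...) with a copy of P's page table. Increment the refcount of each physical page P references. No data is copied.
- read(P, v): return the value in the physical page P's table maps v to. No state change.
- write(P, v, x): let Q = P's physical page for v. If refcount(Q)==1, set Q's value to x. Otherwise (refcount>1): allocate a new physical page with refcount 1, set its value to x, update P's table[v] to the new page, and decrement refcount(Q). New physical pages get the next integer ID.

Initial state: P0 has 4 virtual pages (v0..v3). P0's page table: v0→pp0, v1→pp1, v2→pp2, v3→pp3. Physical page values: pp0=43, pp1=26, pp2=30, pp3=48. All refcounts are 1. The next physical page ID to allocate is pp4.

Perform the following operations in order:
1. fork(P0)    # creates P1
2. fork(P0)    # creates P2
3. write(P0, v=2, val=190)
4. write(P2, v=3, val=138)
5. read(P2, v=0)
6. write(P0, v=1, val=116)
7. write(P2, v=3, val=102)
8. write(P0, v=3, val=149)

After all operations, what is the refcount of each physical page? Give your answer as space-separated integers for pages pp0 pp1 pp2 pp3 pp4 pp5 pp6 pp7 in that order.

Answer: 3 2 2 1 1 1 1 1

Derivation:
Op 1: fork(P0) -> P1. 4 ppages; refcounts: pp0:2 pp1:2 pp2:2 pp3:2
Op 2: fork(P0) -> P2. 4 ppages; refcounts: pp0:3 pp1:3 pp2:3 pp3:3
Op 3: write(P0, v2, 190). refcount(pp2)=3>1 -> COPY to pp4. 5 ppages; refcounts: pp0:3 pp1:3 pp2:2 pp3:3 pp4:1
Op 4: write(P2, v3, 138). refcount(pp3)=3>1 -> COPY to pp5. 6 ppages; refcounts: pp0:3 pp1:3 pp2:2 pp3:2 pp4:1 pp5:1
Op 5: read(P2, v0) -> 43. No state change.
Op 6: write(P0, v1, 116). refcount(pp1)=3>1 -> COPY to pp6. 7 ppages; refcounts: pp0:3 pp1:2 pp2:2 pp3:2 pp4:1 pp5:1 pp6:1
Op 7: write(P2, v3, 102). refcount(pp5)=1 -> write in place. 7 ppages; refcounts: pp0:3 pp1:2 pp2:2 pp3:2 pp4:1 pp5:1 pp6:1
Op 8: write(P0, v3, 149). refcount(pp3)=2>1 -> COPY to pp7. 8 ppages; refcounts: pp0:3 pp1:2 pp2:2 pp3:1 pp4:1 pp5:1 pp6:1 pp7:1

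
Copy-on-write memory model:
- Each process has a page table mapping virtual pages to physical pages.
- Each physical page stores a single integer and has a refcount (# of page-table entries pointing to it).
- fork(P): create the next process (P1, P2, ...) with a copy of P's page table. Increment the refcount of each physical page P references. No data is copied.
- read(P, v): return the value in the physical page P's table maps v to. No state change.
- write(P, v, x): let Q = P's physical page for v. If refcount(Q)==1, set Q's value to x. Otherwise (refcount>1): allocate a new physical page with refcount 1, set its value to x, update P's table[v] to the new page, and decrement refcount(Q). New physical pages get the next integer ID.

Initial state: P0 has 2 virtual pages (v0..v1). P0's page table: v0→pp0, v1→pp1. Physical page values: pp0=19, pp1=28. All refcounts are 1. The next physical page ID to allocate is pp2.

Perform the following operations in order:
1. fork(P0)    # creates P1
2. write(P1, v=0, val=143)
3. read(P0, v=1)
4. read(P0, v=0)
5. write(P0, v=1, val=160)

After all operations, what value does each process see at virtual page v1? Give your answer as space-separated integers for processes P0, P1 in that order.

Answer: 160 28

Derivation:
Op 1: fork(P0) -> P1. 2 ppages; refcounts: pp0:2 pp1:2
Op 2: write(P1, v0, 143). refcount(pp0)=2>1 -> COPY to pp2. 3 ppages; refcounts: pp0:1 pp1:2 pp2:1
Op 3: read(P0, v1) -> 28. No state change.
Op 4: read(P0, v0) -> 19. No state change.
Op 5: write(P0, v1, 160). refcount(pp1)=2>1 -> COPY to pp3. 4 ppages; refcounts: pp0:1 pp1:1 pp2:1 pp3:1
P0: v1 -> pp3 = 160
P1: v1 -> pp1 = 28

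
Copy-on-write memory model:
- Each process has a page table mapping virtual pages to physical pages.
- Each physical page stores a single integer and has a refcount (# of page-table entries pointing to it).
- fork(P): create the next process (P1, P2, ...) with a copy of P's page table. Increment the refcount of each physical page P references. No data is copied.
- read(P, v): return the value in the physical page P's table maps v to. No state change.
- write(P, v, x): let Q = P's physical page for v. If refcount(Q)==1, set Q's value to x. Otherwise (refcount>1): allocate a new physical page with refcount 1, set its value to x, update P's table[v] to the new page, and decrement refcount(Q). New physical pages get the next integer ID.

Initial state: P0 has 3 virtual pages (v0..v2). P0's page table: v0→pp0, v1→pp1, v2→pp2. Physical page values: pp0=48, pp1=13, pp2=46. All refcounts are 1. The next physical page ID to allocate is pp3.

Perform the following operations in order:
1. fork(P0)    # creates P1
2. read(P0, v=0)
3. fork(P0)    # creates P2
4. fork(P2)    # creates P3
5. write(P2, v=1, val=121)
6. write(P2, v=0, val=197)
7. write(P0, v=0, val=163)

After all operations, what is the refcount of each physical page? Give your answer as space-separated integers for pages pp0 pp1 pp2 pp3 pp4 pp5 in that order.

Answer: 2 3 4 1 1 1

Derivation:
Op 1: fork(P0) -> P1. 3 ppages; refcounts: pp0:2 pp1:2 pp2:2
Op 2: read(P0, v0) -> 48. No state change.
Op 3: fork(P0) -> P2. 3 ppages; refcounts: pp0:3 pp1:3 pp2:3
Op 4: fork(P2) -> P3. 3 ppages; refcounts: pp0:4 pp1:4 pp2:4
Op 5: write(P2, v1, 121). refcount(pp1)=4>1 -> COPY to pp3. 4 ppages; refcounts: pp0:4 pp1:3 pp2:4 pp3:1
Op 6: write(P2, v0, 197). refcount(pp0)=4>1 -> COPY to pp4. 5 ppages; refcounts: pp0:3 pp1:3 pp2:4 pp3:1 pp4:1
Op 7: write(P0, v0, 163). refcount(pp0)=3>1 -> COPY to pp5. 6 ppages; refcounts: pp0:2 pp1:3 pp2:4 pp3:1 pp4:1 pp5:1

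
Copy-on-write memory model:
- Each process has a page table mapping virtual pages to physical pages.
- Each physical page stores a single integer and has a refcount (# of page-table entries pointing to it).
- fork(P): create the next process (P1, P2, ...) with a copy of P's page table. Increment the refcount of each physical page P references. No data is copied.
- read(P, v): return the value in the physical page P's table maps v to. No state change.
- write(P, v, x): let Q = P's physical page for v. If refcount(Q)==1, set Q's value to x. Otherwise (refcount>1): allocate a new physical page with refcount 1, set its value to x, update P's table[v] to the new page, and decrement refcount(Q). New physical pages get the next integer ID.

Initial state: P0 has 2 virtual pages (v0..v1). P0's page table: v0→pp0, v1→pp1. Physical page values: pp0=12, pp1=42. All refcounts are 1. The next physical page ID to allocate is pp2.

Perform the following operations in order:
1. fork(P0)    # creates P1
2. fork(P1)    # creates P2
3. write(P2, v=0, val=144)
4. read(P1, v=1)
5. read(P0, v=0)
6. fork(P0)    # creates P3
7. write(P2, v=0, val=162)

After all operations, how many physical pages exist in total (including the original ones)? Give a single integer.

Op 1: fork(P0) -> P1. 2 ppages; refcounts: pp0:2 pp1:2
Op 2: fork(P1) -> P2. 2 ppages; refcounts: pp0:3 pp1:3
Op 3: write(P2, v0, 144). refcount(pp0)=3>1 -> COPY to pp2. 3 ppages; refcounts: pp0:2 pp1:3 pp2:1
Op 4: read(P1, v1) -> 42. No state change.
Op 5: read(P0, v0) -> 12. No state change.
Op 6: fork(P0) -> P3. 3 ppages; refcounts: pp0:3 pp1:4 pp2:1
Op 7: write(P2, v0, 162). refcount(pp2)=1 -> write in place. 3 ppages; refcounts: pp0:3 pp1:4 pp2:1

Answer: 3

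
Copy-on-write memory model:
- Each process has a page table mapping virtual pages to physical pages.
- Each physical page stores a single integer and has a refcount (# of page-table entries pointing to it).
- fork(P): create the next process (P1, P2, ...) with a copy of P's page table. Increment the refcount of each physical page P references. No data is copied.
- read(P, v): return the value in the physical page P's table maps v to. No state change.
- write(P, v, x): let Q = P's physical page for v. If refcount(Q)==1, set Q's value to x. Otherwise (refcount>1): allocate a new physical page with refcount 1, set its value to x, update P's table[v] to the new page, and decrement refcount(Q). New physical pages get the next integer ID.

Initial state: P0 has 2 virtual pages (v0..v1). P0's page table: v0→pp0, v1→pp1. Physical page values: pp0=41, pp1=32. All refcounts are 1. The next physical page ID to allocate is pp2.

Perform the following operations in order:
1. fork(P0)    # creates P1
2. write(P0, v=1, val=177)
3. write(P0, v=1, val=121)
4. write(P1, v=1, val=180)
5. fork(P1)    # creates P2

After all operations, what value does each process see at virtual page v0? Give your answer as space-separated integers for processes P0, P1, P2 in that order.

Op 1: fork(P0) -> P1. 2 ppages; refcounts: pp0:2 pp1:2
Op 2: write(P0, v1, 177). refcount(pp1)=2>1 -> COPY to pp2. 3 ppages; refcounts: pp0:2 pp1:1 pp2:1
Op 3: write(P0, v1, 121). refcount(pp2)=1 -> write in place. 3 ppages; refcounts: pp0:2 pp1:1 pp2:1
Op 4: write(P1, v1, 180). refcount(pp1)=1 -> write in place. 3 ppages; refcounts: pp0:2 pp1:1 pp2:1
Op 5: fork(P1) -> P2. 3 ppages; refcounts: pp0:3 pp1:2 pp2:1
P0: v0 -> pp0 = 41
P1: v0 -> pp0 = 41
P2: v0 -> pp0 = 41

Answer: 41 41 41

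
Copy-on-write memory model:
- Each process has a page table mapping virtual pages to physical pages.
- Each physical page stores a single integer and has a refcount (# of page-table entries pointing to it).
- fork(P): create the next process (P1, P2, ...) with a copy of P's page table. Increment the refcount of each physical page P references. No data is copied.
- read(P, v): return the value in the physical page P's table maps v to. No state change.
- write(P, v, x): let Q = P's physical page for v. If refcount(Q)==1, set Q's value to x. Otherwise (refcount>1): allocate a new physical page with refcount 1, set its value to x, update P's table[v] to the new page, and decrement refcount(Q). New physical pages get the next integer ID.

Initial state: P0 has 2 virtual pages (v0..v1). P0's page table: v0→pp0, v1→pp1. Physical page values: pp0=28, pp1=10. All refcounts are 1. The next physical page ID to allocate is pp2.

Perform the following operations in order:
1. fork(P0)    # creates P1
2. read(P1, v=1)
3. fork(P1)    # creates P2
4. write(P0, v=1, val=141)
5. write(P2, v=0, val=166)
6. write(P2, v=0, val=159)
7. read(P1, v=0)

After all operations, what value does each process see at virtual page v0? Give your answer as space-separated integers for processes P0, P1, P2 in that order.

Answer: 28 28 159

Derivation:
Op 1: fork(P0) -> P1. 2 ppages; refcounts: pp0:2 pp1:2
Op 2: read(P1, v1) -> 10. No state change.
Op 3: fork(P1) -> P2. 2 ppages; refcounts: pp0:3 pp1:3
Op 4: write(P0, v1, 141). refcount(pp1)=3>1 -> COPY to pp2. 3 ppages; refcounts: pp0:3 pp1:2 pp2:1
Op 5: write(P2, v0, 166). refcount(pp0)=3>1 -> COPY to pp3. 4 ppages; refcounts: pp0:2 pp1:2 pp2:1 pp3:1
Op 6: write(P2, v0, 159). refcount(pp3)=1 -> write in place. 4 ppages; refcounts: pp0:2 pp1:2 pp2:1 pp3:1
Op 7: read(P1, v0) -> 28. No state change.
P0: v0 -> pp0 = 28
P1: v0 -> pp0 = 28
P2: v0 -> pp3 = 159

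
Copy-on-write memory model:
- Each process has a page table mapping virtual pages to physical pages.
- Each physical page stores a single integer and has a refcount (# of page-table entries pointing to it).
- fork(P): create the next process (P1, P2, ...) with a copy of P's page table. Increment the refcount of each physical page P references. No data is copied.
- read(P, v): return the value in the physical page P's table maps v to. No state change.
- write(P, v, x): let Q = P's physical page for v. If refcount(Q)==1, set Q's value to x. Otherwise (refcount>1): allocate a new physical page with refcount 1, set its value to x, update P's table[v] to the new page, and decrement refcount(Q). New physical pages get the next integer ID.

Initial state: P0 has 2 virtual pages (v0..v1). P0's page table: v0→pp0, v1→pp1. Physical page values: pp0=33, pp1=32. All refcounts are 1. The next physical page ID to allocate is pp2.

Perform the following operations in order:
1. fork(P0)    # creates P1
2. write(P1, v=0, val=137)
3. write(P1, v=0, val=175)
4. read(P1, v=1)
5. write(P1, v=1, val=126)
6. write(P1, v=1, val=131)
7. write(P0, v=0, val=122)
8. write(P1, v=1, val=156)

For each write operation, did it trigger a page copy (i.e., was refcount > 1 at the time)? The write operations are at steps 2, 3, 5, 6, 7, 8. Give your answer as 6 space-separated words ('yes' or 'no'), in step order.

Op 1: fork(P0) -> P1. 2 ppages; refcounts: pp0:2 pp1:2
Op 2: write(P1, v0, 137). refcount(pp0)=2>1 -> COPY to pp2. 3 ppages; refcounts: pp0:1 pp1:2 pp2:1
Op 3: write(P1, v0, 175). refcount(pp2)=1 -> write in place. 3 ppages; refcounts: pp0:1 pp1:2 pp2:1
Op 4: read(P1, v1) -> 32. No state change.
Op 5: write(P1, v1, 126). refcount(pp1)=2>1 -> COPY to pp3. 4 ppages; refcounts: pp0:1 pp1:1 pp2:1 pp3:1
Op 6: write(P1, v1, 131). refcount(pp3)=1 -> write in place. 4 ppages; refcounts: pp0:1 pp1:1 pp2:1 pp3:1
Op 7: write(P0, v0, 122). refcount(pp0)=1 -> write in place. 4 ppages; refcounts: pp0:1 pp1:1 pp2:1 pp3:1
Op 8: write(P1, v1, 156). refcount(pp3)=1 -> write in place. 4 ppages; refcounts: pp0:1 pp1:1 pp2:1 pp3:1

yes no yes no no no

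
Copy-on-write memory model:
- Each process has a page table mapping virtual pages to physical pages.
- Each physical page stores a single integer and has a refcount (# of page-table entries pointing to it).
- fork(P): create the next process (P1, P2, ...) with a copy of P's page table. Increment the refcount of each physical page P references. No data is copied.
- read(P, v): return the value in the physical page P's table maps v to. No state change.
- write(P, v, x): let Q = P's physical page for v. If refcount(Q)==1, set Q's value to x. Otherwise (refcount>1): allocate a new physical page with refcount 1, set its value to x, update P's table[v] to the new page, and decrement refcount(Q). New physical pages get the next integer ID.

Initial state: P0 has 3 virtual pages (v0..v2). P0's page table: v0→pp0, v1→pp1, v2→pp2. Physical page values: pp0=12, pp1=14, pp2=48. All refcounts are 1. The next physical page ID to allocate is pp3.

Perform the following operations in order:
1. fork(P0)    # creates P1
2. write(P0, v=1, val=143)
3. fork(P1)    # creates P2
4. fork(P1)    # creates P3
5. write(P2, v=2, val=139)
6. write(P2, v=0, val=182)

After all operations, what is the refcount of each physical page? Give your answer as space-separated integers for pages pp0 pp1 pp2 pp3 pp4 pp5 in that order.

Op 1: fork(P0) -> P1. 3 ppages; refcounts: pp0:2 pp1:2 pp2:2
Op 2: write(P0, v1, 143). refcount(pp1)=2>1 -> COPY to pp3. 4 ppages; refcounts: pp0:2 pp1:1 pp2:2 pp3:1
Op 3: fork(P1) -> P2. 4 ppages; refcounts: pp0:3 pp1:2 pp2:3 pp3:1
Op 4: fork(P1) -> P3. 4 ppages; refcounts: pp0:4 pp1:3 pp2:4 pp3:1
Op 5: write(P2, v2, 139). refcount(pp2)=4>1 -> COPY to pp4. 5 ppages; refcounts: pp0:4 pp1:3 pp2:3 pp3:1 pp4:1
Op 6: write(P2, v0, 182). refcount(pp0)=4>1 -> COPY to pp5. 6 ppages; refcounts: pp0:3 pp1:3 pp2:3 pp3:1 pp4:1 pp5:1

Answer: 3 3 3 1 1 1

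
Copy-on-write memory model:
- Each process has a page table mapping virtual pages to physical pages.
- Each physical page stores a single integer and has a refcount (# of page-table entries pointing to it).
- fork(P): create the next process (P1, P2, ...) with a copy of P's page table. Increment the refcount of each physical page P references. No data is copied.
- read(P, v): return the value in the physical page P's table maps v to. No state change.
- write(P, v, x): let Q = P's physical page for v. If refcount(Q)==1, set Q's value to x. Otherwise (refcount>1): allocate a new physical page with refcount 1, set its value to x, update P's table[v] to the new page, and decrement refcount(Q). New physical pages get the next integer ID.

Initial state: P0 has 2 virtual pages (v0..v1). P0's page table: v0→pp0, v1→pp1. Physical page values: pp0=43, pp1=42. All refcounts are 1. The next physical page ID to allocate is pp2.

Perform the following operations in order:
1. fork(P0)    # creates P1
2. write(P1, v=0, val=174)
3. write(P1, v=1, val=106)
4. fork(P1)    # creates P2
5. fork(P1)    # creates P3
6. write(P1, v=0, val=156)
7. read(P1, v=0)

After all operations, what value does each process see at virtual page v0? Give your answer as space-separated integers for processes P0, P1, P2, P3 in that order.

Answer: 43 156 174 174

Derivation:
Op 1: fork(P0) -> P1. 2 ppages; refcounts: pp0:2 pp1:2
Op 2: write(P1, v0, 174). refcount(pp0)=2>1 -> COPY to pp2. 3 ppages; refcounts: pp0:1 pp1:2 pp2:1
Op 3: write(P1, v1, 106). refcount(pp1)=2>1 -> COPY to pp3. 4 ppages; refcounts: pp0:1 pp1:1 pp2:1 pp3:1
Op 4: fork(P1) -> P2. 4 ppages; refcounts: pp0:1 pp1:1 pp2:2 pp3:2
Op 5: fork(P1) -> P3. 4 ppages; refcounts: pp0:1 pp1:1 pp2:3 pp3:3
Op 6: write(P1, v0, 156). refcount(pp2)=3>1 -> COPY to pp4. 5 ppages; refcounts: pp0:1 pp1:1 pp2:2 pp3:3 pp4:1
Op 7: read(P1, v0) -> 156. No state change.
P0: v0 -> pp0 = 43
P1: v0 -> pp4 = 156
P2: v0 -> pp2 = 174
P3: v0 -> pp2 = 174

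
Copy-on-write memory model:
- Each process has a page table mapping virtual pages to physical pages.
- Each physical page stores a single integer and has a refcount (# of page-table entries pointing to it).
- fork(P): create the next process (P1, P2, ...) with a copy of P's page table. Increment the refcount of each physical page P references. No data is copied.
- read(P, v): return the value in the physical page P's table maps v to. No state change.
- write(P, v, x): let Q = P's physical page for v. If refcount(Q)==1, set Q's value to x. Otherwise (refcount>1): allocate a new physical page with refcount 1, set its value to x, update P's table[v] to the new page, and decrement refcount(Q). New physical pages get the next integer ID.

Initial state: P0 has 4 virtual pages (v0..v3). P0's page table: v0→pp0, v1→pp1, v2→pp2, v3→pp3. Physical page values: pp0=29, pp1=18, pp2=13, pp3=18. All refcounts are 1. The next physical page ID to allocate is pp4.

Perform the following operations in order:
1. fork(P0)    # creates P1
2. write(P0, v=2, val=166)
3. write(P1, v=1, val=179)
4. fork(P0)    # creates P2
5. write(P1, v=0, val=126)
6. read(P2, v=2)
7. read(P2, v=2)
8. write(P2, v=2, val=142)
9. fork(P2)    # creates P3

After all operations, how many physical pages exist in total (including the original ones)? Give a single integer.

Op 1: fork(P0) -> P1. 4 ppages; refcounts: pp0:2 pp1:2 pp2:2 pp3:2
Op 2: write(P0, v2, 166). refcount(pp2)=2>1 -> COPY to pp4. 5 ppages; refcounts: pp0:2 pp1:2 pp2:1 pp3:2 pp4:1
Op 3: write(P1, v1, 179). refcount(pp1)=2>1 -> COPY to pp5. 6 ppages; refcounts: pp0:2 pp1:1 pp2:1 pp3:2 pp4:1 pp5:1
Op 4: fork(P0) -> P2. 6 ppages; refcounts: pp0:3 pp1:2 pp2:1 pp3:3 pp4:2 pp5:1
Op 5: write(P1, v0, 126). refcount(pp0)=3>1 -> COPY to pp6. 7 ppages; refcounts: pp0:2 pp1:2 pp2:1 pp3:3 pp4:2 pp5:1 pp6:1
Op 6: read(P2, v2) -> 166. No state change.
Op 7: read(P2, v2) -> 166. No state change.
Op 8: write(P2, v2, 142). refcount(pp4)=2>1 -> COPY to pp7. 8 ppages; refcounts: pp0:2 pp1:2 pp2:1 pp3:3 pp4:1 pp5:1 pp6:1 pp7:1
Op 9: fork(P2) -> P3. 8 ppages; refcounts: pp0:3 pp1:3 pp2:1 pp3:4 pp4:1 pp5:1 pp6:1 pp7:2

Answer: 8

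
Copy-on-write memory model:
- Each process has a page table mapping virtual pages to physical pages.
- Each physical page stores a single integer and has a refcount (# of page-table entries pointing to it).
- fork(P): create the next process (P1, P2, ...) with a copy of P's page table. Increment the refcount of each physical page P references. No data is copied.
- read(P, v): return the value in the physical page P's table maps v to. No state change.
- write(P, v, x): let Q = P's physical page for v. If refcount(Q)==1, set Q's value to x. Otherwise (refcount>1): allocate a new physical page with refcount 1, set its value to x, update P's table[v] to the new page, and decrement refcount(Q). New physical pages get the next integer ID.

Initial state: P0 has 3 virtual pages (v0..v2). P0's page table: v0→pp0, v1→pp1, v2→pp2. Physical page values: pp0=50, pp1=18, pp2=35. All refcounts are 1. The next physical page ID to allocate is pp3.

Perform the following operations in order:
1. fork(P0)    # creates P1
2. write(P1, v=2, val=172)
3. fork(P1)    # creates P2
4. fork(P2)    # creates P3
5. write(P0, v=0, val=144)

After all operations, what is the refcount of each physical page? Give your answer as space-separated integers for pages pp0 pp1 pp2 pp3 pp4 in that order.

Op 1: fork(P0) -> P1. 3 ppages; refcounts: pp0:2 pp1:2 pp2:2
Op 2: write(P1, v2, 172). refcount(pp2)=2>1 -> COPY to pp3. 4 ppages; refcounts: pp0:2 pp1:2 pp2:1 pp3:1
Op 3: fork(P1) -> P2. 4 ppages; refcounts: pp0:3 pp1:3 pp2:1 pp3:2
Op 4: fork(P2) -> P3. 4 ppages; refcounts: pp0:4 pp1:4 pp2:1 pp3:3
Op 5: write(P0, v0, 144). refcount(pp0)=4>1 -> COPY to pp4. 5 ppages; refcounts: pp0:3 pp1:4 pp2:1 pp3:3 pp4:1

Answer: 3 4 1 3 1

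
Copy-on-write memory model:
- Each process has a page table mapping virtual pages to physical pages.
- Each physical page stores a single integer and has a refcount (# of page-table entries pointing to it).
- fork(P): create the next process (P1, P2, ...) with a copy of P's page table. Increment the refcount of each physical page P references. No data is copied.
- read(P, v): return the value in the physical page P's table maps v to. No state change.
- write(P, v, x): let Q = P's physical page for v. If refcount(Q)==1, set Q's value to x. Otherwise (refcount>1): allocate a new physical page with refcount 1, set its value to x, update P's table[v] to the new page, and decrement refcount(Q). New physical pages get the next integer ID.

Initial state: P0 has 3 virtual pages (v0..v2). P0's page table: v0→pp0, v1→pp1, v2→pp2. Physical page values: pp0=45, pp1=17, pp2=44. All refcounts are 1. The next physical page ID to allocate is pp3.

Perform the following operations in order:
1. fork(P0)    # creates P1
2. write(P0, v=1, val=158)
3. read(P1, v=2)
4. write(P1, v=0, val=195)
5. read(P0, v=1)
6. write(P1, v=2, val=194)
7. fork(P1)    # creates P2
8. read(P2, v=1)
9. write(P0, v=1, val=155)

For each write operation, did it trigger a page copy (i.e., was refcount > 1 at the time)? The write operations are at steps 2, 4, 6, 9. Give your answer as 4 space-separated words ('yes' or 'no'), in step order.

Op 1: fork(P0) -> P1. 3 ppages; refcounts: pp0:2 pp1:2 pp2:2
Op 2: write(P0, v1, 158). refcount(pp1)=2>1 -> COPY to pp3. 4 ppages; refcounts: pp0:2 pp1:1 pp2:2 pp3:1
Op 3: read(P1, v2) -> 44. No state change.
Op 4: write(P1, v0, 195). refcount(pp0)=2>1 -> COPY to pp4. 5 ppages; refcounts: pp0:1 pp1:1 pp2:2 pp3:1 pp4:1
Op 5: read(P0, v1) -> 158. No state change.
Op 6: write(P1, v2, 194). refcount(pp2)=2>1 -> COPY to pp5. 6 ppages; refcounts: pp0:1 pp1:1 pp2:1 pp3:1 pp4:1 pp5:1
Op 7: fork(P1) -> P2. 6 ppages; refcounts: pp0:1 pp1:2 pp2:1 pp3:1 pp4:2 pp5:2
Op 8: read(P2, v1) -> 17. No state change.
Op 9: write(P0, v1, 155). refcount(pp3)=1 -> write in place. 6 ppages; refcounts: pp0:1 pp1:2 pp2:1 pp3:1 pp4:2 pp5:2

yes yes yes no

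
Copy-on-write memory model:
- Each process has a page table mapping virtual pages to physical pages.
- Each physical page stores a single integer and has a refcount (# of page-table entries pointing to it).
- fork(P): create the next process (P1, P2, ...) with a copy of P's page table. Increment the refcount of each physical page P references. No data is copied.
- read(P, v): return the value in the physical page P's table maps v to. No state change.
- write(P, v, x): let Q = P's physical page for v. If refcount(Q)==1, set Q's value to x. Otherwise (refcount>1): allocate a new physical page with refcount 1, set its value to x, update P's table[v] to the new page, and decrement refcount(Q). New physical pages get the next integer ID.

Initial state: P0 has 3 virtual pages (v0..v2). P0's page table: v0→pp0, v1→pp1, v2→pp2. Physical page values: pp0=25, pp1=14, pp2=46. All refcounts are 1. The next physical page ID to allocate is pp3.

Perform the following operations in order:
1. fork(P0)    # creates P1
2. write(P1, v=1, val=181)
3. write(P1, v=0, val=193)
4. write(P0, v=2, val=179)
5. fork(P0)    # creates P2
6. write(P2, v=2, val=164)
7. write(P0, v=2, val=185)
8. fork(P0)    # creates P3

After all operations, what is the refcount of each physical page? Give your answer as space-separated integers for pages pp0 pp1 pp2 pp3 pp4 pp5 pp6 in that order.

Op 1: fork(P0) -> P1. 3 ppages; refcounts: pp0:2 pp1:2 pp2:2
Op 2: write(P1, v1, 181). refcount(pp1)=2>1 -> COPY to pp3. 4 ppages; refcounts: pp0:2 pp1:1 pp2:2 pp3:1
Op 3: write(P1, v0, 193). refcount(pp0)=2>1 -> COPY to pp4. 5 ppages; refcounts: pp0:1 pp1:1 pp2:2 pp3:1 pp4:1
Op 4: write(P0, v2, 179). refcount(pp2)=2>1 -> COPY to pp5. 6 ppages; refcounts: pp0:1 pp1:1 pp2:1 pp3:1 pp4:1 pp5:1
Op 5: fork(P0) -> P2. 6 ppages; refcounts: pp0:2 pp1:2 pp2:1 pp3:1 pp4:1 pp5:2
Op 6: write(P2, v2, 164). refcount(pp5)=2>1 -> COPY to pp6. 7 ppages; refcounts: pp0:2 pp1:2 pp2:1 pp3:1 pp4:1 pp5:1 pp6:1
Op 7: write(P0, v2, 185). refcount(pp5)=1 -> write in place. 7 ppages; refcounts: pp0:2 pp1:2 pp2:1 pp3:1 pp4:1 pp5:1 pp6:1
Op 8: fork(P0) -> P3. 7 ppages; refcounts: pp0:3 pp1:3 pp2:1 pp3:1 pp4:1 pp5:2 pp6:1

Answer: 3 3 1 1 1 2 1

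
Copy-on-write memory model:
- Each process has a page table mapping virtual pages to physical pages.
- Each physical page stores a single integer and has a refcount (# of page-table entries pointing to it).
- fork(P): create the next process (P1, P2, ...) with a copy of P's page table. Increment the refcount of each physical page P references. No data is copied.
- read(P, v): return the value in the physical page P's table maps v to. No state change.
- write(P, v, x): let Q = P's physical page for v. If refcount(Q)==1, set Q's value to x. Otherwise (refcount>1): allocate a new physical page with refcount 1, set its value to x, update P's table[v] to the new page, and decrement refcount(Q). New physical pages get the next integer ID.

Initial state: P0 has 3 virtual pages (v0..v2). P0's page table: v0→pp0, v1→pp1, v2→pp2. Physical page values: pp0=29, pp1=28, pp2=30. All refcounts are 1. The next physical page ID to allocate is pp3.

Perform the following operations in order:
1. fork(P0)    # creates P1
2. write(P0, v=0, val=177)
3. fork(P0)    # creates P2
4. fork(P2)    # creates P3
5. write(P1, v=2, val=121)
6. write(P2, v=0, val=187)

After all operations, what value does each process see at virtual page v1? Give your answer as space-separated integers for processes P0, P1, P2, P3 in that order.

Op 1: fork(P0) -> P1. 3 ppages; refcounts: pp0:2 pp1:2 pp2:2
Op 2: write(P0, v0, 177). refcount(pp0)=2>1 -> COPY to pp3. 4 ppages; refcounts: pp0:1 pp1:2 pp2:2 pp3:1
Op 3: fork(P0) -> P2. 4 ppages; refcounts: pp0:1 pp1:3 pp2:3 pp3:2
Op 4: fork(P2) -> P3. 4 ppages; refcounts: pp0:1 pp1:4 pp2:4 pp3:3
Op 5: write(P1, v2, 121). refcount(pp2)=4>1 -> COPY to pp4. 5 ppages; refcounts: pp0:1 pp1:4 pp2:3 pp3:3 pp4:1
Op 6: write(P2, v0, 187). refcount(pp3)=3>1 -> COPY to pp5. 6 ppages; refcounts: pp0:1 pp1:4 pp2:3 pp3:2 pp4:1 pp5:1
P0: v1 -> pp1 = 28
P1: v1 -> pp1 = 28
P2: v1 -> pp1 = 28
P3: v1 -> pp1 = 28

Answer: 28 28 28 28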